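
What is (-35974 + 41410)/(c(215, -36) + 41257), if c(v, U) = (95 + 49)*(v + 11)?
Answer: 5436/73801 ≈ 0.073658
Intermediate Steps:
c(v, U) = 1584 + 144*v (c(v, U) = 144*(11 + v) = 1584 + 144*v)
(-35974 + 41410)/(c(215, -36) + 41257) = (-35974 + 41410)/((1584 + 144*215) + 41257) = 5436/((1584 + 30960) + 41257) = 5436/(32544 + 41257) = 5436/73801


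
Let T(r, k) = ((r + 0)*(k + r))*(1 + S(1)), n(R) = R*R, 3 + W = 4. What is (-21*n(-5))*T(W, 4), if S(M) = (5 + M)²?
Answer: -97125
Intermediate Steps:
W = 1 (W = -3 + 4 = 1)
n(R) = R²
T(r, k) = 37*r*(k + r) (T(r, k) = ((r + 0)*(k + r))*(1 + (5 + 1)²) = (r*(k + r))*(1 + 6²) = (r*(k + r))*(1 + 36) = (r*(k + r))*37 = 37*r*(k + r))
(-21*n(-5))*T(W, 4) = (-21*(-5)²)*(37*1*(4 + 1)) = (-21*25)*(37*1*5) = -525*185 = -97125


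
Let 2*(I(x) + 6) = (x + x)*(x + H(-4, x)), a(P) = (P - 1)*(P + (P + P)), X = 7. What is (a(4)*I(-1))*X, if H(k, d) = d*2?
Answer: -756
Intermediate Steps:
H(k, d) = 2*d
a(P) = 3*P*(-1 + P) (a(P) = (-1 + P)*(P + 2*P) = (-1 + P)*(3*P) = 3*P*(-1 + P))
I(x) = -6 + 3*x**2 (I(x) = -6 + ((x + x)*(x + 2*x))/2 = -6 + ((2*x)*(3*x))/2 = -6 + (6*x**2)/2 = -6 + 3*x**2)
(a(4)*I(-1))*X = ((3*4*(-1 + 4))*(-6 + 3*(-1)**2))*7 = ((3*4*3)*(-6 + 3*1))*7 = (36*(-6 + 3))*7 = (36*(-3))*7 = -108*7 = -756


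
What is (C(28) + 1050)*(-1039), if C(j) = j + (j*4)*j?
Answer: -4378346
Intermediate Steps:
C(j) = j + 4*j² (C(j) = j + (4*j)*j = j + 4*j²)
(C(28) + 1050)*(-1039) = (28*(1 + 4*28) + 1050)*(-1039) = (28*(1 + 112) + 1050)*(-1039) = (28*113 + 1050)*(-1039) = (3164 + 1050)*(-1039) = 4214*(-1039) = -4378346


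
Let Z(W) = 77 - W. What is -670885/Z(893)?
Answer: 670885/816 ≈ 822.16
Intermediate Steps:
-670885/Z(893) = -670885/(77 - 1*893) = -670885/(77 - 893) = -670885/(-816) = -670885*(-1/816) = 670885/816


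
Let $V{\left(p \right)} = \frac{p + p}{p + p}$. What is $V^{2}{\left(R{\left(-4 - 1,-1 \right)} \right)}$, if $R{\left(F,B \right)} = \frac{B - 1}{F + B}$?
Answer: $1$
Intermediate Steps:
$R{\left(F,B \right)} = \frac{-1 + B}{B + F}$
$V{\left(p \right)} = 1$ ($V{\left(p \right)} = \frac{2 p}{2 p} = 2 p \frac{1}{2 p} = 1$)
$V^{2}{\left(R{\left(-4 - 1,-1 \right)} \right)} = 1^{2} = 1$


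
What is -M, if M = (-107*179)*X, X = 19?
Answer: 363907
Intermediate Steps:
M = -363907 (M = -107*179*19 = -19153*19 = -363907)
-M = -1*(-363907) = 363907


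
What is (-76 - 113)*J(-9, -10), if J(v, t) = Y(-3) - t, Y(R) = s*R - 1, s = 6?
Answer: 1701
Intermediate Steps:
Y(R) = -1 + 6*R (Y(R) = 6*R - 1 = -1 + 6*R)
J(v, t) = -19 - t (J(v, t) = (-1 + 6*(-3)) - t = (-1 - 18) - t = -19 - t)
(-76 - 113)*J(-9, -10) = (-76 - 113)*(-19 - 1*(-10)) = -189*(-19 + 10) = -189*(-9) = 1701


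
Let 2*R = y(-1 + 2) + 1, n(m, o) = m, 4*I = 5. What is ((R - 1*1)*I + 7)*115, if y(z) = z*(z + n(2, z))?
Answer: 3795/4 ≈ 948.75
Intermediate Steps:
I = 5/4 (I = (¼)*5 = 5/4 ≈ 1.2500)
y(z) = z*(2 + z) (y(z) = z*(z + 2) = z*(2 + z))
R = 2 (R = ((-1 + 2)*(2 + (-1 + 2)) + 1)/2 = (1*(2 + 1) + 1)/2 = (1*3 + 1)/2 = (3 + 1)/2 = (½)*4 = 2)
((R - 1*1)*I + 7)*115 = ((2 - 1*1)*(5/4) + 7)*115 = ((2 - 1)*(5/4) + 7)*115 = (1*(5/4) + 7)*115 = (5/4 + 7)*115 = (33/4)*115 = 3795/4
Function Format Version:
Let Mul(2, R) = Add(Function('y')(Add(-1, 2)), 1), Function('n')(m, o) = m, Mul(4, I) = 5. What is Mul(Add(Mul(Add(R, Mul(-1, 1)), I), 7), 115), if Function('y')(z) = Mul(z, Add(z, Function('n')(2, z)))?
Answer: Rational(3795, 4) ≈ 948.75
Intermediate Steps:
I = Rational(5, 4) (I = Mul(Rational(1, 4), 5) = Rational(5, 4) ≈ 1.2500)
Function('y')(z) = Mul(z, Add(2, z)) (Function('y')(z) = Mul(z, Add(z, 2)) = Mul(z, Add(2, z)))
R = 2 (R = Mul(Rational(1, 2), Add(Mul(Add(-1, 2), Add(2, Add(-1, 2))), 1)) = Mul(Rational(1, 2), Add(Mul(1, Add(2, 1)), 1)) = Mul(Rational(1, 2), Add(Mul(1, 3), 1)) = Mul(Rational(1, 2), Add(3, 1)) = Mul(Rational(1, 2), 4) = 2)
Mul(Add(Mul(Add(R, Mul(-1, 1)), I), 7), 115) = Mul(Add(Mul(Add(2, Mul(-1, 1)), Rational(5, 4)), 7), 115) = Mul(Add(Mul(Add(2, -1), Rational(5, 4)), 7), 115) = Mul(Add(Mul(1, Rational(5, 4)), 7), 115) = Mul(Add(Rational(5, 4), 7), 115) = Mul(Rational(33, 4), 115) = Rational(3795, 4)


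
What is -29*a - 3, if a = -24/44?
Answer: 141/11 ≈ 12.818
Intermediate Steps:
a = -6/11 (a = -24*1/44 = -6/11 ≈ -0.54545)
-29*a - 3 = -29*(-6/11) - 3 = 174/11 - 3 = 141/11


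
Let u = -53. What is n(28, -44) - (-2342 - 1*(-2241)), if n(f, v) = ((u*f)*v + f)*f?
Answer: 1829173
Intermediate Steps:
n(f, v) = f*(f - 53*f*v) (n(f, v) = ((-53*f)*v + f)*f = (-53*f*v + f)*f = (f - 53*f*v)*f = f*(f - 53*f*v))
n(28, -44) - (-2342 - 1*(-2241)) = 28**2*(1 - 53*(-44)) - (-2342 - 1*(-2241)) = 784*(1 + 2332) - (-2342 + 2241) = 784*2333 - 1*(-101) = 1829072 + 101 = 1829173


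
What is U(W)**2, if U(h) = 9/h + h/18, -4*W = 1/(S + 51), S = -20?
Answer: 6204647573569/4981824 ≈ 1.2455e+6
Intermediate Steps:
W = -1/124 (W = -1/(4*(-20 + 51)) = -1/4/31 = -1/4*1/31 = -1/124 ≈ -0.0080645)
U(h) = 9/h + h/18 (U(h) = 9/h + h*(1/18) = 9/h + h/18)
U(W)**2 = (9/(-1/124) + (1/18)*(-1/124))**2 = (9*(-124) - 1/2232)**2 = (-1116 - 1/2232)**2 = (-2490913/2232)**2 = 6204647573569/4981824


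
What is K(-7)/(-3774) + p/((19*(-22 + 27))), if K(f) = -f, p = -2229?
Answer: -8412911/358530 ≈ -23.465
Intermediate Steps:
K(-7)/(-3774) + p/((19*(-22 + 27))) = -1*(-7)/(-3774) - 2229*1/(19*(-22 + 27)) = 7*(-1/3774) - 2229/(19*5) = -7/3774 - 2229/95 = -8412911/358530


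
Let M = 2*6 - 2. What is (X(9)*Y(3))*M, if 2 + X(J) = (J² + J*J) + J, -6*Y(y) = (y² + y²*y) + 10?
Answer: -38870/3 ≈ -12957.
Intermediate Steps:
M = 10 (M = 12 - 2 = 10)
Y(y) = -5/3 - y²/6 - y³/6 (Y(y) = -((y² + y²*y) + 10)/6 = -((y² + y³) + 10)/6 = -(10 + y² + y³)/6 = -5/3 - y²/6 - y³/6)
X(J) = -2 + J + 2*J² (X(J) = -2 + ((J² + J*J) + J) = -2 + ((J² + J²) + J) = -2 + (2*J² + J) = -2 + (J + 2*J²) = -2 + J + 2*J²)
(X(9)*Y(3))*M = ((-2 + 9 + 2*9²)*(-5/3 - ⅙*3² - ⅙*3³))*10 = ((-2 + 9 + 2*81)*(-5/3 - ⅙*9 - ⅙*27))*10 = ((-2 + 9 + 162)*(-5/3 - 3/2 - 9/2))*10 = (169*(-23/3))*10 = -3887/3*10 = -38870/3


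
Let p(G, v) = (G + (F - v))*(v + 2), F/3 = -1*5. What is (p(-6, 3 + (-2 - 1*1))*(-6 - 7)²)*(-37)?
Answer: 262626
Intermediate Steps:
F = -15 (F = 3*(-1*5) = 3*(-5) = -15)
p(G, v) = (2 + v)*(-15 + G - v) (p(G, v) = (G + (-15 - v))*(v + 2) = (-15 + G - v)*(2 + v) = (2 + v)*(-15 + G - v))
(p(-6, 3 + (-2 - 1*1))*(-6 - 7)²)*(-37) = ((-30 - (3 + (-2 - 1*1))² - 17*(3 + (-2 - 1*1)) + 2*(-6) - 6*(3 + (-2 - 1*1)))*(-6 - 7)²)*(-37) = ((-30 - (3 + (-2 - 1))² - 17*(3 + (-2 - 1)) - 12 - 6*(3 + (-2 - 1)))*(-13)²)*(-37) = ((-30 - (3 - 3)² - 17*(3 - 3) - 12 - 6*(3 - 3))*169)*(-37) = ((-30 - 1*0² - 17*0 - 12 - 6*0)*169)*(-37) = ((-30 - 1*0 + 0 - 12 + 0)*169)*(-37) = ((-30 + 0 + 0 - 12 + 0)*169)*(-37) = -42*169*(-37) = -7098*(-37) = 262626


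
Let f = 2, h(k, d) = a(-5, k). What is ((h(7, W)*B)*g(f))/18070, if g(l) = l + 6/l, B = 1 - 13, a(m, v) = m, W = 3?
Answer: 30/1807 ≈ 0.016602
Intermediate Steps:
h(k, d) = -5
B = -12
((h(7, W)*B)*g(f))/18070 = ((-5*(-12))*(2 + 6/2))/18070 = (60*(2 + 6*(1/2)))*(1/18070) = (60*(2 + 3))*(1/18070) = (60*5)*(1/18070) = 300*(1/18070) = 30/1807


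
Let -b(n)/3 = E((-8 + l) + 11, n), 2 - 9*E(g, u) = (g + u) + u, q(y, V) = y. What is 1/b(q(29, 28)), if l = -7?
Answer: 3/52 ≈ 0.057692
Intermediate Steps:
E(g, u) = 2/9 - 2*u/9 - g/9 (E(g, u) = 2/9 - ((g + u) + u)/9 = 2/9 - (g + 2*u)/9 = 2/9 + (-2*u/9 - g/9) = 2/9 - 2*u/9 - g/9)
b(n) = -2 + 2*n/3 (b(n) = -3*(2/9 - 2*n/9 - ((-8 - 7) + 11)/9) = -3*(2/9 - 2*n/9 - (-15 + 11)/9) = -3*(2/9 - 2*n/9 - ⅑*(-4)) = -3*(2/9 - 2*n/9 + 4/9) = -3*(⅔ - 2*n/9) = -2 + 2*n/3)
1/b(q(29, 28)) = 1/(-2 + (⅔)*29) = 1/(-2 + 58/3) = 1/(52/3) = 3/52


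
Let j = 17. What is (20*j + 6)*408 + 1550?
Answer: 142718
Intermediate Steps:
(20*j + 6)*408 + 1550 = (20*17 + 6)*408 + 1550 = (340 + 6)*408 + 1550 = 346*408 + 1550 = 141168 + 1550 = 142718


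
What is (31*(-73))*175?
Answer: -396025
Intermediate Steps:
(31*(-73))*175 = -2263*175 = -396025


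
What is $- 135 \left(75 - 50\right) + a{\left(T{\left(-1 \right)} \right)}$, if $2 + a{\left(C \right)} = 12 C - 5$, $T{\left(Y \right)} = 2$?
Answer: $-3358$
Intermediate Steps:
$a{\left(C \right)} = -7 + 12 C$ ($a{\left(C \right)} = -2 + \left(12 C - 5\right) = -2 + \left(-5 + 12 C\right) = -7 + 12 C$)
$- 135 \left(75 - 50\right) + a{\left(T{\left(-1 \right)} \right)} = - 135 \left(75 - 50\right) + \left(-7 + 12 \cdot 2\right) = - 135 \left(75 - 50\right) + \left(-7 + 24\right) = \left(-135\right) 25 + 17 = -3375 + 17 = -3358$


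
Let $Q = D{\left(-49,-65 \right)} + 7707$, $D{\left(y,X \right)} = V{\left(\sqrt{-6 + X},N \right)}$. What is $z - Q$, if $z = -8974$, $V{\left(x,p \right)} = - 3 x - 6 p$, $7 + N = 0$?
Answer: $-16723 + 3 i \sqrt{71} \approx -16723.0 + 25.278 i$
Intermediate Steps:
$N = -7$ ($N = -7 + 0 = -7$)
$V{\left(x,p \right)} = - 6 p - 3 x$
$D{\left(y,X \right)} = 42 - 3 \sqrt{-6 + X}$ ($D{\left(y,X \right)} = \left(-6\right) \left(-7\right) - 3 \sqrt{-6 + X} = 42 - 3 \sqrt{-6 + X}$)
$Q = 7749 - 3 i \sqrt{71}$ ($Q = \left(42 - 3 \sqrt{-6 - 65}\right) + 7707 = \left(42 - 3 \sqrt{-71}\right) + 7707 = \left(42 - 3 i \sqrt{71}\right) + 7707 = 7749 - 3 i \sqrt{71} \approx 7749.0 - 25.278 i$)
$z - Q = -8974 - \left(7749 - 3 i \sqrt{71}\right) = -16723 + 3 i \sqrt{71}$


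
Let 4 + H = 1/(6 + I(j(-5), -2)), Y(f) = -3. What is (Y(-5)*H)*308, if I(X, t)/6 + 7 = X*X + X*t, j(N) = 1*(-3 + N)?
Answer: 136675/37 ≈ 3693.9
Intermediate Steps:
j(N) = -3 + N
I(X, t) = -42 + 6*X² + 6*X*t (I(X, t) = -42 + 6*(X*X + X*t) = -42 + 6*(X² + X*t) = -42 + (6*X² + 6*X*t) = -42 + 6*X² + 6*X*t)
H = -1775/444 (H = -4 + 1/(6 + (-42 + 6*(-3 - 5)² + 6*(-3 - 5)*(-2))) = -4 + 1/(6 + (-42 + 6*(-8)² + 6*(-8)*(-2))) = -4 + 1/(6 + (-42 + 6*64 + 96)) = -4 + 1/(6 + (-42 + 384 + 96)) = -4 + 1/(6 + 438) = -4 + 1/444 = -1775/444 ≈ -3.9977)
(Y(-5)*H)*308 = -3*(-1775/444)*308 = (1775/148)*308 = 136675/37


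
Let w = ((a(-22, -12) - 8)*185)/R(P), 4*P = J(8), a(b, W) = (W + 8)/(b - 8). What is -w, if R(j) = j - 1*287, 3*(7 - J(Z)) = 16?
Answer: -17464/3439 ≈ -5.0782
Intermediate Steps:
J(Z) = 5/3 (J(Z) = 7 - ⅓*16 = 7 - 16/3 = 5/3)
a(b, W) = (8 + W)/(-8 + b)
P = 5/12 (P = (¼)*(5/3) = 5/12 ≈ 0.41667)
R(j) = -287 + j (R(j) = j - 287 = -287 + j)
w = 17464/3439 (w = (((8 - 12)/(-8 - 22) - 8)*185)/(-287 + 5/12) = ((-4/(-30) - 8)*185)/(-3439/12) = ((-1/30*(-4) - 8)*185)*(-12/3439) = ((2/15 - 8)*185)*(-12/3439) = -118/15*185*(-12/3439) = -4366/3*(-12/3439) = 17464/3439 ≈ 5.0782)
-w = -1*17464/3439 = -17464/3439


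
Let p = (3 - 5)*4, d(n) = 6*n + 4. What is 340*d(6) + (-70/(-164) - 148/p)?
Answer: 558376/41 ≈ 13619.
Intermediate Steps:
d(n) = 4 + 6*n
p = -8 (p = -2*4 = -8)
340*d(6) + (-70/(-164) - 148/p) = 340*(4 + 6*6) + (-70/(-164) - 148/(-8)) = 340*(4 + 36) + (-70*(-1/164) - 148*(-1/8)) = 340*40 + (35/82 + 37/2) = 13600 + 776/41 = 558376/41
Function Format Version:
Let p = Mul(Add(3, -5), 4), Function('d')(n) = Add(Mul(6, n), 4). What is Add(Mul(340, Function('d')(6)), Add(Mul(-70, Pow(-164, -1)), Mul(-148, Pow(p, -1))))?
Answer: Rational(558376, 41) ≈ 13619.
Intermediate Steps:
Function('d')(n) = Add(4, Mul(6, n))
p = -8 (p = Mul(-2, 4) = -8)
Add(Mul(340, Function('d')(6)), Add(Mul(-70, Pow(-164, -1)), Mul(-148, Pow(p, -1)))) = Add(Mul(340, Add(4, Mul(6, 6))), Add(Mul(-70, Pow(-164, -1)), Mul(-148, Pow(-8, -1)))) = Add(Mul(340, Add(4, 36)), Add(Mul(-70, Rational(-1, 164)), Mul(-148, Rational(-1, 8)))) = Add(Mul(340, 40), Add(Rational(35, 82), Rational(37, 2))) = Add(13600, Rational(776, 41)) = Rational(558376, 41)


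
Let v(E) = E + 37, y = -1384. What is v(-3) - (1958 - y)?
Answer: -3308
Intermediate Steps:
v(E) = 37 + E
v(-3) - (1958 - y) = (37 - 3) - (1958 - 1*(-1384)) = 34 - (1958 + 1384) = 34 - 1*3342 = 34 - 3342 = -3308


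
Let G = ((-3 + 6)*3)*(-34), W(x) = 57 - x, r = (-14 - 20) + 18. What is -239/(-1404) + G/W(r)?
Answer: -412177/102492 ≈ -4.0216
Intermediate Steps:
r = -16 (r = -34 + 18 = -16)
G = -306 (G = (3*3)*(-34) = 9*(-34) = -306)
-239/(-1404) + G/W(r) = -239/(-1404) - 306/(57 - 1*(-16)) = -239*(-1/1404) - 306/(57 + 16) = 239/1404 - 306/73 = -412177/102492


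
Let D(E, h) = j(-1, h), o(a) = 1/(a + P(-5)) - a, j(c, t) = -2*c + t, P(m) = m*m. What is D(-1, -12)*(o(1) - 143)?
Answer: 18715/13 ≈ 1439.6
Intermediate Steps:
P(m) = m**2
j(c, t) = t - 2*c
o(a) = 1/(25 + a) - a (o(a) = 1/(a + (-5)**2) - a = 1/(a + 25) - a = 1/(25 + a) - a)
D(E, h) = 2 + h (D(E, h) = h - 2*(-1) = h + 2 = 2 + h)
D(-1, -12)*(o(1) - 143) = (2 - 12)*((1 - 1*1**2 - 25*1)/(25 + 1) - 143) = -10*((1 - 1*1 - 25)/26 - 143) = -10*((1 - 1 - 25)/26 - 143) = -10*((1/26)*(-25) - 143) = -10*(-25/26 - 143) = -10*(-3743/26) = 18715/13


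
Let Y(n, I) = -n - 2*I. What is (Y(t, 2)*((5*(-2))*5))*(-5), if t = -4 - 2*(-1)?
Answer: -500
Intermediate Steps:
t = -2 (t = -4 + 2 = -2)
(Y(t, 2)*((5*(-2))*5))*(-5) = ((-1*(-2) - 2*2)*((5*(-2))*5))*(-5) = ((2 - 4)*(-10*5))*(-5) = -2*(-50)*(-5) = 100*(-5) = -500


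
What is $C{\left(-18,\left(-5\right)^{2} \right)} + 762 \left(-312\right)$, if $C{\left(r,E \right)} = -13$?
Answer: $-237757$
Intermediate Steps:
$C{\left(-18,\left(-5\right)^{2} \right)} + 762 \left(-312\right) = -13 + 762 \left(-312\right) = -13 - 237744 = -237757$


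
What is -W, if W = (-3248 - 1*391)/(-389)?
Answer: -3639/389 ≈ -9.3548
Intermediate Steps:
W = 3639/389 (W = (-3248 - 391)*(-1/389) = -3639*(-1/389) = 3639/389 ≈ 9.3548)
-W = -1*3639/389 = -3639/389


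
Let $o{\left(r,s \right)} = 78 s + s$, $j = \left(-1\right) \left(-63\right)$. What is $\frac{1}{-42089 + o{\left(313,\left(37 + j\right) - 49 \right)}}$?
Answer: $- \frac{1}{38060} \approx -2.6274 \cdot 10^{-5}$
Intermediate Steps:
$j = 63$
$o{\left(r,s \right)} = 79 s$
$\frac{1}{-42089 + o{\left(313,\left(37 + j\right) - 49 \right)}} = \frac{1}{-42089 + 79 \left(\left(37 + 63\right) - 49\right)} = \frac{1}{-42089 + 79 \left(100 - 49\right)} = \frac{1}{-42089 + 79 \cdot 51} = \frac{1}{-42089 + 4029} = \frac{1}{-38060} = - \frac{1}{38060}$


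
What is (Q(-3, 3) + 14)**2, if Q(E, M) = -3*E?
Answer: 529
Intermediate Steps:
(Q(-3, 3) + 14)**2 = (-3*(-3) + 14)**2 = (9 + 14)**2 = 23**2 = 529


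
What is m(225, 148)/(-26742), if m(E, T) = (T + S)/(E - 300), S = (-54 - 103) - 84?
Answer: -31/668550 ≈ -4.6369e-5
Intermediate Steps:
S = -241 (S = -157 - 84 = -241)
m(E, T) = (-241 + T)/(-300 + E) (m(E, T) = (T - 241)/(E - 300) = (-241 + T)/(-300 + E))
m(225, 148)/(-26742) = ((-241 + 148)/(-300 + 225))/(-26742) = (-93/(-75))*(-1/26742) = -1/75*(-93)*(-1/26742) = (31/25)*(-1/26742) = -31/668550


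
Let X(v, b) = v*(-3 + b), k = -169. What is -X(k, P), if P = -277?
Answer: -47320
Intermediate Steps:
-X(k, P) = -(-169)*(-3 - 277) = -(-169)*(-280) = -1*47320 = -47320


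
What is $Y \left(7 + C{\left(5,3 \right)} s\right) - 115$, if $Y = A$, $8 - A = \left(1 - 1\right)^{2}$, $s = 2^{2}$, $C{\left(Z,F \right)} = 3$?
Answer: $37$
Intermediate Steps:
$s = 4$
$A = 8$ ($A = 8 - \left(1 - 1\right)^{2} = 8 - 0^{2} = 8 - 0 = 8 + 0 = 8$)
$Y = 8$
$Y \left(7 + C{\left(5,3 \right)} s\right) - 115 = 8 \left(7 + 3 \cdot 4\right) - 115 = 8 \left(7 + 12\right) - 115 = 8 \cdot 19 - 115 = 152 - 115 = 37$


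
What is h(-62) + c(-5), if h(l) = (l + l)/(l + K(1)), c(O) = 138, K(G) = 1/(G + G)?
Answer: 17222/123 ≈ 140.02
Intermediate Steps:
K(G) = 1/(2*G)
h(l) = 2*l/(1/2 + l) (h(l) = (l + l)/(l + (1/2)/1) = (2*l)/(l + (1/2)*1) = (2*l)/(l + 1/2) = (2*l)/(1/2 + l) = 2*l/(1/2 + l))
h(-62) + c(-5) = 4*(-62)/(1 + 2*(-62)) + 138 = 4*(-62)/(1 - 124) + 138 = 4*(-62)/(-123) + 138 = 4*(-62)*(-1/123) + 138 = 248/123 + 138 = 17222/123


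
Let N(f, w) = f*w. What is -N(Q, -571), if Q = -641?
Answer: -366011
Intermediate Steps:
-N(Q, -571) = -(-641)*(-571) = -1*366011 = -366011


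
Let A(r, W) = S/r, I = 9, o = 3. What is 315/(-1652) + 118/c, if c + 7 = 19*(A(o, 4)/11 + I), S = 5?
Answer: 671169/1299652 ≈ 0.51642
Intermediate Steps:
A(r, W) = 5/r
c = 5507/33 (c = -7 + 19*((5/3)/11 + 9) = -7 + 19*((5*(⅓))*(1/11) + 9) = -7 + 19*((5/3)*(1/11) + 9) = -7 + 19*(5/33 + 9) = -7 + 19*(302/33) = -7 + 5738/33 = 5507/33 ≈ 166.88)
315/(-1652) + 118/c = 315/(-1652) + 118/(5507/33) = 315*(-1/1652) + 118*(33/5507) = -45/236 + 3894/5507 = 671169/1299652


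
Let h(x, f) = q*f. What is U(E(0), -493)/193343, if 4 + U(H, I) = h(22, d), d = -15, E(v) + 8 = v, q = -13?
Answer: 191/193343 ≈ 0.00098788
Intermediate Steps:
E(v) = -8 + v
h(x, f) = -13*f
U(H, I) = 191 (U(H, I) = -4 - 13*(-15) = -4 + 195 = 191)
U(E(0), -493)/193343 = 191/193343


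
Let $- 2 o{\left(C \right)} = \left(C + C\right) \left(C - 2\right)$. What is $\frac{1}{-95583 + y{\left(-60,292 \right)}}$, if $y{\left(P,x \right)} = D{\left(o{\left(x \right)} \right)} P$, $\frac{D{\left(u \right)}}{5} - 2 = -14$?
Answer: $- \frac{1}{91983} \approx -1.0872 \cdot 10^{-5}$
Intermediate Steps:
$o{\left(C \right)} = - C \left(-2 + C\right)$ ($o{\left(C \right)} = - \frac{\left(C + C\right) \left(C - 2\right)}{2} = - \frac{2 C \left(-2 + C\right)}{2} = - C \left(-2 + C\right)$)
$D{\left(u \right)} = -60$ ($D{\left(u \right)} = 10 + 5 \left(-14\right) = 10 - 70 = -60$)
$y{\left(P,x \right)} = - 60 P$
$\frac{1}{-95583 + y{\left(-60,292 \right)}} = \frac{1}{-95583 - -3600} = \frac{1}{-95583 + 3600} = \frac{1}{-91983} = - \frac{1}{91983}$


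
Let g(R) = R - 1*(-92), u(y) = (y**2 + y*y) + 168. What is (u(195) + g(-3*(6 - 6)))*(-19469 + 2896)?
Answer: -1264685630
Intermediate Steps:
u(y) = 168 + 2*y**2 (u(y) = (y**2 + y**2) + 168 = 2*y**2 + 168 = 168 + 2*y**2)
g(R) = 92 + R (g(R) = R + 92 = 92 + R)
(u(195) + g(-3*(6 - 6)))*(-19469 + 2896) = ((168 + 2*195**2) + (92 - 3*(6 - 6)))*(-19469 + 2896) = ((168 + 2*38025) + (92 - 3*0))*(-16573) = ((168 + 76050) + (92 + 0))*(-16573) = (76218 + 92)*(-16573) = 76310*(-16573) = -1264685630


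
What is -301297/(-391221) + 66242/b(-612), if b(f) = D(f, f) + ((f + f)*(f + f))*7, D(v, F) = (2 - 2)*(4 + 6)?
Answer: 10410741181/13407926112 ≈ 0.77646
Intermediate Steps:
D(v, F) = 0 (D(v, F) = 0*10 = 0)
b(f) = 28*f² (b(f) = 0 + ((f + f)*(f + f))*7 = 0 + ((2*f)*(2*f))*7 = 0 + (4*f²)*7 = 0 + 28*f² = 28*f²)
-301297/(-391221) + 66242/b(-612) = -301297/(-391221) + 66242/((28*(-612)²)) = -301297*(-1/391221) + 66242/((28*374544)) = 301297/391221 + 66242/10487232 = 301297/391221 + 66242*(1/10487232) = 301297/391221 + 33121/5243616 = 10410741181/13407926112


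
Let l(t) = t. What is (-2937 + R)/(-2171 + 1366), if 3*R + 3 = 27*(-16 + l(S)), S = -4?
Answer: 3118/805 ≈ 3.8733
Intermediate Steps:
R = -181 (R = -1 + (27*(-16 - 4))/3 = -1 + (27*(-20))/3 = -1 + (⅓)*(-540) = -1 - 180 = -181)
(-2937 + R)/(-2171 + 1366) = (-2937 - 181)/(-2171 + 1366) = -3118/(-805) = -3118*(-1/805) = 3118/805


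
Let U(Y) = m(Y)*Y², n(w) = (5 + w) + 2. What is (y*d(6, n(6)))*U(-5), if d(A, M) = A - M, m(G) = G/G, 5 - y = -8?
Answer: -2275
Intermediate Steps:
y = 13 (y = 5 - 1*(-8) = 5 + 8 = 13)
n(w) = 7 + w
m(G) = 1
U(Y) = Y² (U(Y) = 1*Y² = Y²)
(y*d(6, n(6)))*U(-5) = (13*(6 - (7 + 6)))*(-5)² = (13*(6 - 1*13))*25 = (13*(6 - 13))*25 = (13*(-7))*25 = -91*25 = -2275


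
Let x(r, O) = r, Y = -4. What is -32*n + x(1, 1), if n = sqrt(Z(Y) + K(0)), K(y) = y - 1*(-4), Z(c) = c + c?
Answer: 1 - 64*I ≈ 1.0 - 64.0*I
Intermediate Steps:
Z(c) = 2*c
K(y) = 4 + y (K(y) = y + 4 = 4 + y)
n = 2*I (n = sqrt(2*(-4) + (4 + 0)) = sqrt(-8 + 4) = sqrt(-4) = 2*I ≈ 2.0*I)
-32*n + x(1, 1) = -64*I + 1 = 1 - 64*I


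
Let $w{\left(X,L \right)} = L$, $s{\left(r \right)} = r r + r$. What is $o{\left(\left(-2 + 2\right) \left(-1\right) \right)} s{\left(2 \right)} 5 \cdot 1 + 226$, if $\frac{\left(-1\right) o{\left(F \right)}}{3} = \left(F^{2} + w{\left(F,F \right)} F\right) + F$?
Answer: $226$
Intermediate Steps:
$s{\left(r \right)} = r + r^{2}$ ($s{\left(r \right)} = r^{2} + r = r + r^{2}$)
$o{\left(F \right)} = - 6 F^{2} - 3 F$ ($o{\left(F \right)} = - 3 \left(\left(F^{2} + F F\right) + F\right) = - 3 \left(\left(F^{2} + F^{2}\right) + F\right) = - 3 \left(2 F^{2} + F\right) = - 3 \left(F + 2 F^{2}\right) = - 6 F^{2} - 3 F$)
$o{\left(\left(-2 + 2\right) \left(-1\right) \right)} s{\left(2 \right)} 5 \cdot 1 + 226 = - 3 \left(-2 + 2\right) \left(-1\right) \left(1 + 2 \left(-2 + 2\right) \left(-1\right)\right) 2 \left(1 + 2\right) 5 \cdot 1 + 226 = - 3 \cdot 0 \left(-1\right) \left(1 + 2 \cdot 0 \left(-1\right)\right) 2 \cdot 3 \cdot 5 \cdot 1 + 226 = \left(-3\right) 0 \left(1 + 2 \cdot 0\right) 6 \cdot 5 \cdot 1 + 226 = \left(-3\right) 0 \left(1 + 0\right) 30 \cdot 1 + 226 = \left(-3\right) 0 \cdot 1 \cdot 30 + 226 = 0 \cdot 30 + 226 = 0 + 226 = 226$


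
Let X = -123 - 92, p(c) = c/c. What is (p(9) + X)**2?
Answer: 45796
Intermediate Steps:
p(c) = 1
X = -215
(p(9) + X)**2 = (1 - 215)**2 = (-214)**2 = 45796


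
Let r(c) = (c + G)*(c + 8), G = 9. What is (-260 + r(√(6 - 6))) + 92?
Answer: -96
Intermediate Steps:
r(c) = (8 + c)*(9 + c) (r(c) = (c + 9)*(c + 8) = (9 + c)*(8 + c) = (8 + c)*(9 + c))
(-260 + r(√(6 - 6))) + 92 = (-260 + (72 + (√(6 - 6))² + 17*√(6 - 6))) + 92 = (-260 + (72 + (√0)² + 17*√0)) + 92 = (-260 + (72 + 0² + 17*0)) + 92 = (-260 + (72 + 0 + 0)) + 92 = (-260 + 72) + 92 = -188 + 92 = -96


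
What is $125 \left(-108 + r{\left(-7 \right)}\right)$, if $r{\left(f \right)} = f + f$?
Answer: $-15250$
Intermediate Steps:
$r{\left(f \right)} = 2 f$
$125 \left(-108 + r{\left(-7 \right)}\right) = 125 \left(-108 + 2 \left(-7\right)\right) = 125 \left(-108 - 14\right) = 125 \left(-122\right) = -15250$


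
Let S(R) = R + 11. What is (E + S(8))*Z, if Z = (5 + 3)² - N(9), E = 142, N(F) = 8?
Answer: 9016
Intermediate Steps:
S(R) = 11 + R
Z = 56 (Z = (5 + 3)² - 1*8 = 8² - 8 = 64 - 8 = 56)
(E + S(8))*Z = (142 + (11 + 8))*56 = (142 + 19)*56 = 161*56 = 9016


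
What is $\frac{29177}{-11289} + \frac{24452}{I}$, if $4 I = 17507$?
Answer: $\frac{593352773}{197636523} \approx 3.0022$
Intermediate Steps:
$I = \frac{17507}{4}$ ($I = \frac{1}{4} \cdot 17507 = \frac{17507}{4} \approx 4376.8$)
$\frac{29177}{-11289} + \frac{24452}{I} = \frac{29177}{-11289} + \frac{24452}{\frac{17507}{4}} = 29177 \left(- \frac{1}{11289}\right) + 24452 \cdot \frac{4}{17507} = - \frac{29177}{11289} + \frac{97808}{17507} = \frac{593352773}{197636523}$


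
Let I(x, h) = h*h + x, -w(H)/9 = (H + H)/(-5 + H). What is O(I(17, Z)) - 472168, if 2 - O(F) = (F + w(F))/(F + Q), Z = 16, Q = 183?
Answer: -9617088463/20368 ≈ -4.7217e+5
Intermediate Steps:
w(H) = -18*H/(-5 + H) (w(H) = -9*(H + H)/(-5 + H) = -9*2*H/(-5 + H) = -18*H/(-5 + H))
I(x, h) = x + h² (I(x, h) = h² + x = x + h²)
O(F) = 2 - (F - 18*F/(-5 + F))/(183 + F) (O(F) = 2 - (F - 18*F/(-5 + F))/(F + 183) = 2 - (F - 18*F/(-5 + F))/(183 + F))
O(I(17, Z)) - 472168 = (18*(17 + 16²) + (-5 + (17 + 16²))*(366 + (17 + 16²)))/((-5 + (17 + 16²))*(183 + (17 + 16²))) - 472168 = (18*(17 + 256) + (-5 + (17 + 256))*(366 + (17 + 256)))/((-5 + (17 + 256))*(183 + (17 + 256))) - 472168 = (18*273 + (-5 + 273)*(366 + 273))/((-5 + 273)*(183 + 273)) - 472168 = (4914 + 268*639)/(268*456) - 472168 = (1/268)*(1/456)*(4914 + 171252) - 472168 = (1/268)*(1/456)*176166 - 472168 = 29361/20368 - 472168 = -9617088463/20368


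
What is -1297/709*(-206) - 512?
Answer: -95826/709 ≈ -135.16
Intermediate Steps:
-1297/709*(-206) - 512 = 267182/709 - 512 = -95826/709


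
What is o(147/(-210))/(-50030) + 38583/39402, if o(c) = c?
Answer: 1072408373/1095156700 ≈ 0.97923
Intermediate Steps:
o(147/(-210))/(-50030) + 38583/39402 = (147/(-210))/(-50030) + 38583/39402 = (147*(-1/210))*(-1/50030) + 38583*(1/39402) = -7/10*(-1/50030) + 4287/4378 = 7/500300 + 4287/4378 = 1072408373/1095156700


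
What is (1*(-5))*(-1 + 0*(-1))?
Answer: 5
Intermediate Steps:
(1*(-5))*(-1 + 0*(-1)) = -5*(-1 + 0) = -5*(-1) = 5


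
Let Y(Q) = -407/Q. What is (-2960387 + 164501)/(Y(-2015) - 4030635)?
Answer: 2816855145/4060864559 ≈ 0.69366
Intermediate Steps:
(-2960387 + 164501)/(Y(-2015) - 4030635) = (-2960387 + 164501)/(-407/(-2015) - 4030635) = -2795886/(-407*(-1/2015) - 4030635) = -2795886/(407/2015 - 4030635) = -2795886/(-8121729118/2015) = -2795886*(-2015/8121729118) = 2816855145/4060864559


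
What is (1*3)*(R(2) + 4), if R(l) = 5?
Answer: 27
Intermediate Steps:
(1*3)*(R(2) + 4) = (1*3)*(5 + 4) = 3*9 = 27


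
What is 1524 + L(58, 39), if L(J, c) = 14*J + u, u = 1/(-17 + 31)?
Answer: 32705/14 ≈ 2336.1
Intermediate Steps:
u = 1/14 ≈ 0.071429
L(J, c) = 1/14 + 14*J (L(J, c) = 14*J + 1/14 = 1/14 + 14*J)
1524 + L(58, 39) = 1524 + (1/14 + 14*58) = 1524 + (1/14 + 812) = 1524 + 11369/14 = 32705/14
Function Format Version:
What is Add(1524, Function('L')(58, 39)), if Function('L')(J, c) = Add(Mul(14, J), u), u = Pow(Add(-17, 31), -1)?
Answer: Rational(32705, 14) ≈ 2336.1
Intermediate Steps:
u = Rational(1, 14) (u = Pow(14, -1) = Rational(1, 14) ≈ 0.071429)
Function('L')(J, c) = Add(Rational(1, 14), Mul(14, J)) (Function('L')(J, c) = Add(Mul(14, J), Rational(1, 14)) = Add(Rational(1, 14), Mul(14, J)))
Add(1524, Function('L')(58, 39)) = Add(1524, Add(Rational(1, 14), Mul(14, 58))) = Add(1524, Add(Rational(1, 14), 812)) = Add(1524, Rational(11369, 14)) = Rational(32705, 14)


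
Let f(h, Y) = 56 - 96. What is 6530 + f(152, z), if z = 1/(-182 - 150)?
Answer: 6490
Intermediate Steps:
z = -1/332 (z = 1/(-332) = -1/332 ≈ -0.0030120)
f(h, Y) = -40
6530 + f(152, z) = 6530 - 40 = 6490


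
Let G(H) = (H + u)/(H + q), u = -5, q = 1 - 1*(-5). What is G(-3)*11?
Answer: -88/3 ≈ -29.333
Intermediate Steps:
q = 6 (q = 1 + 5 = 6)
G(H) = (-5 + H)/(6 + H) (G(H) = (H - 5)/(H + 6) = (-5 + H)/(6 + H))
G(-3)*11 = ((-5 - 3)/(6 - 3))*11 = (-8/3)*11 = ((1/3)*(-8))*11 = -8/3*11 = -88/3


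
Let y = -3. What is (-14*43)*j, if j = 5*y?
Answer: 9030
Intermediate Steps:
j = -15 (j = 5*(-3) = -15)
(-14*43)*j = -14*43*(-15) = -602*(-15) = 9030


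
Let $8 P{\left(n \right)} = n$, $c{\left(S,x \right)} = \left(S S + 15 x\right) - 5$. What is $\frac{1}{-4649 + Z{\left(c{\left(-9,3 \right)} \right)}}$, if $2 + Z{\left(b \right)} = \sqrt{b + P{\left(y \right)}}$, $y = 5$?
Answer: $- \frac{37208}{173053435} - \frac{2 \sqrt{1946}}{173053435} \approx -0.00021552$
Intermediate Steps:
$c{\left(S,x \right)} = -5 + S^{2} + 15 x$ ($c{\left(S,x \right)} = \left(S^{2} + 15 x\right) - 5 = -5 + S^{2} + 15 x$)
$P{\left(n \right)} = \frac{n}{8}$
$Z{\left(b \right)} = -2 + \sqrt{\frac{5}{8} + b}$ ($Z{\left(b \right)} = -2 + \sqrt{b + \frac{1}{8} \cdot 5} = -2 + \sqrt{b + \frac{5}{8}} = -2 + \sqrt{\frac{5}{8} + b}$)
$\frac{1}{-4649 + Z{\left(c{\left(-9,3 \right)} \right)}} = \frac{1}{-4649 - \left(2 - \frac{\sqrt{10 + 16 \left(-5 + \left(-9\right)^{2} + 15 \cdot 3\right)}}{4}\right)} = \frac{1}{-4649 - \left(2 - \frac{\sqrt{10 + 16 \left(-5 + 81 + 45\right)}}{4}\right)} = \frac{1}{-4649 - \left(2 - \frac{\sqrt{10 + 16 \cdot 121}}{4}\right)} = \frac{1}{-4649 - \left(2 - \frac{\sqrt{10 + 1936}}{4}\right)} = \frac{1}{-4649 - \left(2 - \frac{\sqrt{1946}}{4}\right)} = \frac{1}{-4651 + \frac{\sqrt{1946}}{4}}$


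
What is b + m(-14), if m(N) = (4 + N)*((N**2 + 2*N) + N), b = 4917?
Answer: 3377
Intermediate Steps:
m(N) = (4 + N)*(N**2 + 3*N)
b + m(-14) = 4917 - 14*(12 + (-14)**2 + 7*(-14)) = 4917 - 14*(12 + 196 - 98) = 4917 - 14*110 = 4917 - 1540 = 3377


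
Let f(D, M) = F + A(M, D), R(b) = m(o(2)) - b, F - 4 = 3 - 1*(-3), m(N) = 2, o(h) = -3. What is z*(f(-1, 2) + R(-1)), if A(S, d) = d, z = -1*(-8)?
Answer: 96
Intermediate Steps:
z = 8
F = 10 (F = 4 + (3 - 1*(-3)) = 4 + (3 + 3) = 4 + 6 = 10)
R(b) = 2 - b
f(D, M) = 10 + D
z*(f(-1, 2) + R(-1)) = 8*((10 - 1) + (2 - 1*(-1))) = 8*(9 + (2 + 1)) = 8*(9 + 3) = 8*12 = 96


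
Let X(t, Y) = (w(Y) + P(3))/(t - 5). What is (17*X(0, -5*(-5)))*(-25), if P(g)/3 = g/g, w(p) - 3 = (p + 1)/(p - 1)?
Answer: 7225/12 ≈ 602.08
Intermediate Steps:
w(p) = 3 + (1 + p)/(-1 + p) (w(p) = 3 + (p + 1)/(p - 1) = 3 + (1 + p)/(-1 + p))
P(g) = 3 (P(g) = 3*(g/g) = 3*1 = 3)
X(t, Y) = (3 + 2*(-1 + 2*Y)/(-1 + Y))/(-5 + t) (X(t, Y) = (2*(-1 + 2*Y)/(-1 + Y) + 3)/(t - 5) = (3 + 2*(-1 + 2*Y)/(-1 + Y))/(-5 + t))
(17*X(0, -5*(-5)))*(-25) = (17*((-5 + 7*(-5*(-5)))/((-1 - 5*(-5))*(-5 + 0))))*(-25) = (17*((-5 + 7*25)/((-1 + 25)*(-5))))*(-25) = (17*(-1/5*(-5 + 175)/24))*(-25) = (17*((1/24)*(-1/5)*170))*(-25) = (17*(-17/12))*(-25) = -289/12*(-25) = 7225/12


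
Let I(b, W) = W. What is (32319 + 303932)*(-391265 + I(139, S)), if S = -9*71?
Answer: -131778111904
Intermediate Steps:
S = -639
(32319 + 303932)*(-391265 + I(139, S)) = (32319 + 303932)*(-391265 - 639) = 336251*(-391904) = -131778111904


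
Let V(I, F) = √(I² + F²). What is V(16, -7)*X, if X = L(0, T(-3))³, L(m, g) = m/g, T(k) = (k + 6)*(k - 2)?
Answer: 0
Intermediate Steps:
T(k) = (-2 + k)*(6 + k) (T(k) = (6 + k)*(-2 + k) = (-2 + k)*(6 + k))
V(I, F) = √(F² + I²)
X = 0 (X = (0/(-12 + (-3)² + 4*(-3)))³ = (0/(-12 + 9 - 12))³ = (0/(-15))³ = (0*(-1/15))³ = 0³ = 0)
V(16, -7)*X = √((-7)² + 16²)*0 = √(49 + 256)*0 = √305*0 = 0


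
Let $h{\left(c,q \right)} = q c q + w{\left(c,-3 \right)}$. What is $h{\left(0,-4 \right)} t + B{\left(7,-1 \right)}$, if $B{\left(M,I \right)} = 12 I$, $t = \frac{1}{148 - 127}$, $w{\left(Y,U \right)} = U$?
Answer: $- \frac{85}{7} \approx -12.143$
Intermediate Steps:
$t = \frac{1}{21} \approx 0.047619$
$h{\left(c,q \right)} = -3 + c q^{2}$ ($h{\left(c,q \right)} = q c q - 3 = c q q - 3 = c q^{2} - 3 = -3 + c q^{2}$)
$h{\left(0,-4 \right)} t + B{\left(7,-1 \right)} = \left(-3 + 0 \left(-4\right)^{2}\right) \frac{1}{21} + 12 \left(-1\right) = \left(-3 + 0 \cdot 16\right) \frac{1}{21} - 12 = \left(-3 + 0\right) \frac{1}{21} - 12 = \left(-3\right) \frac{1}{21} - 12 = - \frac{1}{7} - 12 = - \frac{85}{7}$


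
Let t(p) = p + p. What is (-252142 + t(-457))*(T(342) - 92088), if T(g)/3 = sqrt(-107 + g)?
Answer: 23303420928 - 759168*sqrt(235) ≈ 2.3292e+10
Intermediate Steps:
t(p) = 2*p
T(g) = 3*sqrt(-107 + g)
(-252142 + t(-457))*(T(342) - 92088) = (-252142 + 2*(-457))*(3*sqrt(-107 + 342) - 92088) = (-252142 - 914)*(3*sqrt(235) - 92088) = -253056*(-92088 + 3*sqrt(235)) = 23303420928 - 759168*sqrt(235)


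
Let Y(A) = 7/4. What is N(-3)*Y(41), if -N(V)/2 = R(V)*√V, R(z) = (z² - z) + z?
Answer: -63*I*√3/2 ≈ -54.56*I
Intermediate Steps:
R(z) = z²
Y(A) = 7/4 (Y(A) = 7*(¼) = 7/4)
N(V) = -2*V^(5/2) (N(V) = -2*V²*√V = -2*V^(5/2))
N(-3)*Y(41) = -18*I*√3*(7/4) = -63*I*√3/2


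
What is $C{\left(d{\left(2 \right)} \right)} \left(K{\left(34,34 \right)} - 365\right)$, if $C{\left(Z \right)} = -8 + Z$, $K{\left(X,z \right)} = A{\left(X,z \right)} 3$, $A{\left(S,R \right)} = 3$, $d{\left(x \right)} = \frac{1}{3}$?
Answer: $\frac{8188}{3} \approx 2729.3$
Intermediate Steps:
$d{\left(x \right)} = \frac{1}{3}$
$K{\left(X,z \right)} = 9$ ($K{\left(X,z \right)} = 3 \cdot 3 = 9$)
$C{\left(d{\left(2 \right)} \right)} \left(K{\left(34,34 \right)} - 365\right) = \left(-8 + \frac{1}{3}\right) \left(9 - 365\right) = \left(- \frac{23}{3}\right) \left(-356\right) = \frac{8188}{3}$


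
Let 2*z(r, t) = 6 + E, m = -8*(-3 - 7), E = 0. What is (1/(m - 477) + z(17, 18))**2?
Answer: 1416100/157609 ≈ 8.9849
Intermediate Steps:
m = 80 (m = -8*(-10) = 80)
z(r, t) = 3 (z(r, t) = (6 + 0)/2 = (1/2)*6 = 3)
(1/(m - 477) + z(17, 18))**2 = (1/(80 - 477) + 3)**2 = (1/(-397) + 3)**2 = (-1/397 + 3)**2 = (1190/397)**2 = 1416100/157609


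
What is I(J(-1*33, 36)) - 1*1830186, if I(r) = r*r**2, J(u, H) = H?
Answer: -1783530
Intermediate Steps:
I(r) = r**3
I(J(-1*33, 36)) - 1*1830186 = 36**3 - 1*1830186 = 46656 - 1830186 = -1783530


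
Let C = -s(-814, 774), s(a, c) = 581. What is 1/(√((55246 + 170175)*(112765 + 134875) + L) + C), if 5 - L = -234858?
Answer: 581/55823153742 + √55823491303/55823153742 ≈ 4.2429e-6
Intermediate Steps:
L = 234863 (L = 5 - 1*(-234858) = 5 + 234858 = 234863)
C = -581 (C = -1*581 = -581)
1/(√((55246 + 170175)*(112765 + 134875) + L) + C) = 1/(√((55246 + 170175)*(112765 + 134875) + 234863) - 581) = 1/(√(225421*247640 + 234863) - 581) = 1/(√(55823256440 + 234863) - 581) = 1/(√55823491303 - 581) = 1/(-581 + √55823491303)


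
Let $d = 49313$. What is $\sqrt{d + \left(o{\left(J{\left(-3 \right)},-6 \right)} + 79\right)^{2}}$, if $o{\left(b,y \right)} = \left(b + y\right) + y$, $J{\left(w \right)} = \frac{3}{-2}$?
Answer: $\frac{\sqrt{214413}}{2} \approx 231.52$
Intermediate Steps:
$J{\left(w \right)} = - \frac{3}{2}$ ($J{\left(w \right)} = 3 \left(- \frac{1}{2}\right) = - \frac{3}{2}$)
$o{\left(b,y \right)} = b + 2 y$
$\sqrt{d + \left(o{\left(J{\left(-3 \right)},-6 \right)} + 79\right)^{2}} = \sqrt{49313 + \left(\left(- \frac{3}{2} + 2 \left(-6\right)\right) + 79\right)^{2}} = \sqrt{49313 + \left(\left(- \frac{3}{2} - 12\right) + 79\right)^{2}} = \sqrt{49313 + \left(- \frac{27}{2} + 79\right)^{2}} = \sqrt{49313 + \left(\frac{131}{2}\right)^{2}} = \sqrt{49313 + \frac{17161}{4}} = \sqrt{\frac{214413}{4}} = \frac{\sqrt{214413}}{2}$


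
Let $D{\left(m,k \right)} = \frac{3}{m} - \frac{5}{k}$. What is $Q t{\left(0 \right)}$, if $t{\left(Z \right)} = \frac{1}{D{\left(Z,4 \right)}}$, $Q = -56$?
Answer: $0$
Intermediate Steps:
$D{\left(m,k \right)} = - \frac{5}{k} + \frac{3}{m}$
$t{\left(Z \right)} = \frac{1}{- \frac{5}{4} + \frac{3}{Z}}$
$Q t{\left(0 \right)} = - 56 \cdot 4 \cdot 0 \frac{1}{12 - 0} = - 56 \cdot 4 \cdot 0 \frac{1}{12 + 0} = - 56 \cdot 4 \cdot 0 \cdot \frac{1}{12} = \left(-56\right) 0 = 0$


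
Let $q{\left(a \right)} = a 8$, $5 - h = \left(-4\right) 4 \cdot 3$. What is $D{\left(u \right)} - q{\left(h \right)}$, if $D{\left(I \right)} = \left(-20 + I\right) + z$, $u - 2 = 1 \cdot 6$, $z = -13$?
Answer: $-449$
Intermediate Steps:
$h = 53$ ($h = 5 - \left(-4\right) 4 \cdot 3 = 5 - \left(-16\right) 3 = 5 - -48 = 5 + 48 = 53$)
$u = 8$ ($u = 2 + 1 \cdot 6 = 2 + 6 = 8$)
$D{\left(I \right)} = -33 + I$ ($D{\left(I \right)} = \left(-20 + I\right) - 13 = -33 + I$)
$q{\left(a \right)} = 8 a$
$D{\left(u \right)} - q{\left(h \right)} = \left(-33 + 8\right) - 8 \cdot 53 = -25 - 424 = -449$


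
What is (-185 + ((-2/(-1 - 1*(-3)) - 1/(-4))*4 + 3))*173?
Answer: -32005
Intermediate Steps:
(-185 + ((-2/(-1 - 1*(-3)) - 1/(-4))*4 + 3))*173 = (-185 + ((-2/(-1 + 3) - 1*(-¼))*4 + 3))*173 = (-185 + ((-2/2 + ¼)*4 + 3))*173 = (-185 + ((-2*½ + ¼)*4 + 3))*173 = (-185 + ((-1 + ¼)*4 + 3))*173 = (-185 + (-¾*4 + 3))*173 = (-185 + (-3 + 3))*173 = (-185 + 0)*173 = -185*173 = -32005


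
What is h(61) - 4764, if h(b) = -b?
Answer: -4825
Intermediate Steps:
h(61) - 4764 = -1*61 - 4764 = -61 - 4764 = -4825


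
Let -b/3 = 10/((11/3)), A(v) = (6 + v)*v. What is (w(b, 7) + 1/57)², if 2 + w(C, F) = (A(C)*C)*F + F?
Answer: 5957514036584356/5755801689 ≈ 1.0350e+6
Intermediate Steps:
A(v) = v*(6 + v)
b = -90/11 (b = -30/(11/3) = -30/(11*(⅓)) = -30/11/3 = -30*3/11 = -3*30/11 = -90/11 ≈ -8.1818)
w(C, F) = -2 + F + F*C²*(6 + C) (w(C, F) = -2 + (((C*(6 + C))*C)*F + F) = -2 + ((C²*(6 + C))*F + F) = -2 + (F*C²*(6 + C) + F) = -2 + (F + F*C²*(6 + C)) = -2 + F + F*C²*(6 + C))
(w(b, 7) + 1/57)² = ((-2 + 7 + 7*(-90/11)²*(6 - 90/11)) + 1/57)² = ((-2 + 7 + 7*(8100/121)*(-24/11)) + 1/57)² = ((-2 + 7 - 1360800/1331) + 1/57)² = (-1354145/1331 + 1/57)² = (-77184934/75867)² = 5957514036584356/5755801689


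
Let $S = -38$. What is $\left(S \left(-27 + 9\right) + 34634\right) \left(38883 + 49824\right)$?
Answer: $3132953826$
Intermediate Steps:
$\left(S \left(-27 + 9\right) + 34634\right) \left(38883 + 49824\right) = \left(- 38 \left(-27 + 9\right) + 34634\right) \left(38883 + 49824\right) = \left(\left(-38\right) \left(-18\right) + 34634\right) 88707 = \left(684 + 34634\right) 88707 = 35318 \cdot 88707 = 3132953826$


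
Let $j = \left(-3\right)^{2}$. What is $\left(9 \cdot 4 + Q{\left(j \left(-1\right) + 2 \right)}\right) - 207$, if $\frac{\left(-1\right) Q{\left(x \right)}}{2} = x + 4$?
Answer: $-165$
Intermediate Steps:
$j = 9$
$Q{\left(x \right)} = -8 - 2 x$ ($Q{\left(x \right)} = - 2 \left(x + 4\right) = - 2 \left(4 + x\right) = -8 - 2 x$)
$\left(9 \cdot 4 + Q{\left(j \left(-1\right) + 2 \right)}\right) - 207 = \left(9 \cdot 4 - \left(8 + 2 \left(9 \left(-1\right) + 2\right)\right)\right) - 207 = \left(36 - \left(8 + 2 \left(-9 + 2\right)\right)\right) - 207 = \left(36 - -6\right) - 207 = \left(36 + \left(-8 + 14\right)\right) - 207 = \left(36 + 6\right) - 207 = 42 - 207 = -165$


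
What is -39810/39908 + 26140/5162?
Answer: 209423975/51501274 ≈ 4.0664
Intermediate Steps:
-39810/39908 + 26140/5162 = -39810*1/39908 + 26140*(1/5162) = -19905/19954 + 13070/2581 = 209423975/51501274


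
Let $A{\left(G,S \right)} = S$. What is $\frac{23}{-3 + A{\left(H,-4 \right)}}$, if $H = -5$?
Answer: $- \frac{23}{7} \approx -3.2857$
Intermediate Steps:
$\frac{23}{-3 + A{\left(H,-4 \right)}} = \frac{23}{-3 - 4} = \frac{23}{-7} = 23 \left(- \frac{1}{7}\right) = - \frac{23}{7}$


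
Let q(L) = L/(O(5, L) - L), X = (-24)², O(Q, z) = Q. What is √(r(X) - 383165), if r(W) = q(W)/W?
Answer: 4*I*√7807968771/571 ≈ 619.0*I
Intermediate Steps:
X = 576
q(L) = L/(5 - L)
r(W) = -1/(-5 + W) (r(W) = (-W/(-5 + W))/W = -1/(-5 + W))
√(r(X) - 383165) = √(-1/(-5 + 576) - 383165) = √(-1/571 - 383165) = √(-218787216/571) = 4*I*√7807968771/571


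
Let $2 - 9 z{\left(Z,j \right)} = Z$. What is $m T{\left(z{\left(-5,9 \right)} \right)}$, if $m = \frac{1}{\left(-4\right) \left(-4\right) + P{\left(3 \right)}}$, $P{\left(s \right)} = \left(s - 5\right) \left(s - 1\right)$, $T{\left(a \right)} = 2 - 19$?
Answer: $- \frac{17}{12} \approx -1.4167$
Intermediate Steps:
$z{\left(Z,j \right)} = \frac{2}{9} - \frac{Z}{9}$
$T{\left(a \right)} = -17$
$P{\left(s \right)} = \left(-1 + s\right) \left(-5 + s\right)$ ($P{\left(s \right)} = \left(-5 + s\right) \left(-1 + s\right) = \left(-1 + s\right) \left(-5 + s\right)$)
$m = \frac{1}{12}$ ($m = \frac{1}{\left(-4\right) \left(-4\right) + \left(5 + 3^{2} - 18\right)} = \frac{1}{16 + \left(5 + 9 - 18\right)} = \frac{1}{16 - 4} = \frac{1}{12} \approx 0.083333$)
$m T{\left(z{\left(-5,9 \right)} \right)} = \frac{1}{12} \left(-17\right) = - \frac{17}{12}$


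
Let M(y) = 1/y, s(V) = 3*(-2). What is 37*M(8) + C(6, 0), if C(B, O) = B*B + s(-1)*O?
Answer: 325/8 ≈ 40.625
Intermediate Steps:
s(V) = -6
C(B, O) = B² - 6*O (C(B, O) = B*B - 6*O = B² - 6*O)
M(y) = 1/y
37*M(8) + C(6, 0) = 37/8 + (6² - 6*0) = 37*(⅛) + (36 + 0) = 37/8 + 36 = 325/8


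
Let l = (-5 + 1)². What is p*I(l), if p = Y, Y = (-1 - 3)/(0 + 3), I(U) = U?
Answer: -64/3 ≈ -21.333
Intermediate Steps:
l = 16 (l = (-4)² = 16)
Y = -4/3 ≈ -1.3333
p = -4/3 ≈ -1.3333
p*I(l) = -4/3*16 = -64/3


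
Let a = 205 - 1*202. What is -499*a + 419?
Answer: -1078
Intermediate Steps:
a = 3 (a = 205 - 202 = 3)
-499*a + 419 = -499*3 + 419 = -1497 + 419 = -1078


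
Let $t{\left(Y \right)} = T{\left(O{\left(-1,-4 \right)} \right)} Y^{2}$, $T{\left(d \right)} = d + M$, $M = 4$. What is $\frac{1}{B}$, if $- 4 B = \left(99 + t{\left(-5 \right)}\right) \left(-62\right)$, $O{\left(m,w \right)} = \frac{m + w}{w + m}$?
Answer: $\frac{1}{3472} \approx 0.00028802$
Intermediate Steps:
$O{\left(m,w \right)} = 1$ ($O{\left(m,w \right)} = \frac{m + w}{m + w} = 1$)
$T{\left(d \right)} = 4 + d$ ($T{\left(d \right)} = d + 4 = 4 + d$)
$t{\left(Y \right)} = 5 Y^{2}$ ($t{\left(Y \right)} = \left(4 + 1\right) Y^{2} = 5 Y^{2}$)
$B = 3472$ ($B = - \frac{\left(99 + 5 \left(-5\right)^{2}\right) \left(-62\right)}{4} = - \frac{\left(99 + 5 \cdot 25\right) \left(-62\right)}{4} = - \frac{\left(99 + 125\right) \left(-62\right)}{4} = - \frac{224 \left(-62\right)}{4} = \left(- \frac{1}{4}\right) \left(-13888\right) = 3472$)
$\frac{1}{B} = \frac{1}{3472}$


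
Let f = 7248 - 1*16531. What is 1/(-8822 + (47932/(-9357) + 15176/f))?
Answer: -86861031/766874970070 ≈ -0.00011327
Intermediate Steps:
f = -9283 (f = 7248 - 16531 = -9283)
1/(-8822 + (47932/(-9357) + 15176/f)) = 1/(-8822 + (47932/(-9357) + 15176/(-9283))) = 1/(-8822 + (47932*(-1/9357) + 15176*(-1/9283))) = 1/(-8822 + (-47932/9357 - 15176/9283)) = 1/(-8822 - 586954588/86861031) = 1/(-766874970070/86861031) = -86861031/766874970070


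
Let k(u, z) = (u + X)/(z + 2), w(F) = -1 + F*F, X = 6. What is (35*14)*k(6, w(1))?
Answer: 2940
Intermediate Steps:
w(F) = -1 + F**2
k(u, z) = (6 + u)/(2 + z) (k(u, z) = (u + 6)/(z + 2) = (6 + u)/(2 + z))
(35*14)*k(6, w(1)) = (35*14)*((6 + 6)/(2 + (-1 + 1**2))) = 490*(12/(2 + (-1 + 1))) = 490*(12/(2 + 0)) = 490*(12/2) = 490*((1/2)*12) = 490*6 = 2940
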